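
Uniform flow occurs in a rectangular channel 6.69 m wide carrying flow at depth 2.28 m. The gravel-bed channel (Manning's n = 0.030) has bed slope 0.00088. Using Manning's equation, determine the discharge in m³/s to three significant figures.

A = b·y = 6.69 × 2.28 = 15.25 m²
P = b + 2y = 6.69 + 2×2.28 = 11.25 m
R = A/P = 15.25/11.25 = 1.356 m
Q = (1/n)·A·R^(2/3)·S^(1/2) = (1/0.030) × 15.25 × 1.356^(2/3) × 0.00088^(1/2) = 18.48 m³/s

18.5 m³/s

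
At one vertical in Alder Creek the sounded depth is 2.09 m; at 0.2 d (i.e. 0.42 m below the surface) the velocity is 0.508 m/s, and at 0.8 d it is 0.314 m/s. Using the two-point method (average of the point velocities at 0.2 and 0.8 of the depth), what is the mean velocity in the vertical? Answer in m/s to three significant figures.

v̄ = (0.508 + 0.314) / 2 = 0.4110 m/s

0.411 m/s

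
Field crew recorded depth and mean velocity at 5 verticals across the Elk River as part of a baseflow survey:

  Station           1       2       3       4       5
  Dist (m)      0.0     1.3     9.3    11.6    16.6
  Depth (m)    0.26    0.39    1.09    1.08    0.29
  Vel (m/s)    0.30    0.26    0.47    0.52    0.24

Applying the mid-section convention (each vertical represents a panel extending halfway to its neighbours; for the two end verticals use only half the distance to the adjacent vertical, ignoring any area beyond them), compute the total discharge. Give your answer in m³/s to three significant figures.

5.38 m³/s

w_1 = (1.3 − 0.0)/2 = 0.65 m; q_1 = 0.30 × 0.26 × 0.65 = 0.05070 m³/s
w_2 = (9.3 − 0.0)/2 = 4.65 m; q_2 = 0.26 × 0.39 × 4.65 = 0.4715 m³/s
w_3 = (11.6 − 1.3)/2 = 5.15 m; q_3 = 0.47 × 1.09 × 5.15 = 2.638 m³/s
w_4 = (16.6 − 9.3)/2 = 3.65 m; q_4 = 0.52 × 1.08 × 3.65 = 2.050 m³/s
w_5 = (16.6 − 11.6)/2 = 2.5 m; q_5 = 0.24 × 0.29 × 2.5 = 0.1740 m³/s
Q = Σ qᵢ = 5.384 m³/s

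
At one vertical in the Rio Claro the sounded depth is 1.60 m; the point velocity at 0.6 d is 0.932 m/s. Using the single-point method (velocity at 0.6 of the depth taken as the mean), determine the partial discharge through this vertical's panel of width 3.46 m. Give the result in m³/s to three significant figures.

5.16 m³/s

v̄ = v₀.₆ = 0.932 m/s
q = v̄ × d × w = 0.9320 × 1.60 × 3.46 = 5.160 m³/s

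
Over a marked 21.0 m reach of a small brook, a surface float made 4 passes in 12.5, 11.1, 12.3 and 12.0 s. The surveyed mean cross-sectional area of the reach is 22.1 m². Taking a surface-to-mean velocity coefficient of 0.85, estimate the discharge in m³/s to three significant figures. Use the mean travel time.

t̄ = (12.5 + 11.1 + 12.3 + 12.0) / 4 = 11.975 s
v_surface = L / t̄ = 21.0 / 11.975 = 1.754 m/s
v_mean = 0.85 × 1.754 = 1.491 m/s
Q = A × v_mean = 22.1 × 1.491 = 32.94 m³/s

32.9 m³/s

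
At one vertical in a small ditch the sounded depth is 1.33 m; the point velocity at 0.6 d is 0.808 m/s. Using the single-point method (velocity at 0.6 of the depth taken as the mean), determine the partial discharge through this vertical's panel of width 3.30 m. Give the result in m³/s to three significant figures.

v̄ = v₀.₆ = 0.808 m/s
q = v̄ × d × w = 0.8080 × 1.33 × 3.30 = 3.546 m³/s

3.55 m³/s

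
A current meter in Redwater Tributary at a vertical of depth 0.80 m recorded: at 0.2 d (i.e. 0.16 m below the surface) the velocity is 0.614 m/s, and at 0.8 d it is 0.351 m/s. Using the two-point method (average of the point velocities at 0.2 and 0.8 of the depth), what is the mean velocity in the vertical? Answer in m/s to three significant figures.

v̄ = (0.614 + 0.351) / 2 = 0.4825 m/s

0.483 m/s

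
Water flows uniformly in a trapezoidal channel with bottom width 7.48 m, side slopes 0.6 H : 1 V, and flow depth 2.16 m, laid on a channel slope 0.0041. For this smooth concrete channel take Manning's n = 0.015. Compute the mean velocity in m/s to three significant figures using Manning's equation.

A = (b + z·y)·y = (7.48 + 0.6×2.16)×2.16 = 18.96 m²
P = b + 2y√(1+z²) = 7.48 + 2×2.16×√(1+0.6²) = 12.52 m
R = A/P = 18.96/12.52 = 1.514 m
Q = (1/n)·A·R^(2/3)·S^(1/2) = (1/0.015) × 18.96 × 1.514^(2/3) × 0.0041^(1/2) = 106.7 m³/s
V = Q/A = 106.7/18.96 = 5.629 m/s

5.63 m/s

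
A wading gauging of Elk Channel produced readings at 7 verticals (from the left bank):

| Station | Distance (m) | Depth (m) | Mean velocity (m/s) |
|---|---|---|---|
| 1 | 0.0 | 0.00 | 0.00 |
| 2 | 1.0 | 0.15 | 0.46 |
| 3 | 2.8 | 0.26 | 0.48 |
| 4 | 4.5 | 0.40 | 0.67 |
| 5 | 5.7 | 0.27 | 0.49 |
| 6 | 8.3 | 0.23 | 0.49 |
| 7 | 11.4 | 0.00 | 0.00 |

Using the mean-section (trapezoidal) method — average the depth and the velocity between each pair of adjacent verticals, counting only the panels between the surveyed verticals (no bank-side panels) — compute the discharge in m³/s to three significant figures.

1.15 m³/s

Panel 1-2: Δb = 1 m, d̄ = (0.00+0.15)/2 = 0.075, v̄ = (0.00+0.46)/2 = 0.23 → q = 1×0.075×0.23 = 0.01725 m³/s
Panel 2-3: Δb = 1.8 m, d̄ = (0.15+0.26)/2 = 0.205, v̄ = (0.46+0.48)/2 = 0.47 → q = 1.8×0.205×0.47 = 0.1734 m³/s
Panel 3-4: Δb = 1.7 m, d̄ = (0.26+0.40)/2 = 0.33, v̄ = (0.48+0.67)/2 = 0.575 → q = 1.7×0.33×0.575 = 0.3226 m³/s
Panel 4-5: Δb = 1.2 m, d̄ = (0.40+0.27)/2 = 0.335, v̄ = (0.67+0.49)/2 = 0.58 → q = 1.2×0.335×0.58 = 0.2332 m³/s
Panel 5-6: Δb = 2.6 m, d̄ = (0.27+0.23)/2 = 0.25, v̄ = (0.49+0.49)/2 = 0.49 → q = 2.6×0.25×0.49 = 0.3185 m³/s
Panel 6-7: Δb = 3.1 m, d̄ = (0.23+0.00)/2 = 0.115, v̄ = (0.49+0.00)/2 = 0.245 → q = 3.1×0.115×0.245 = 0.08734 m³/s
Q = Σ q = 1.152 m³/s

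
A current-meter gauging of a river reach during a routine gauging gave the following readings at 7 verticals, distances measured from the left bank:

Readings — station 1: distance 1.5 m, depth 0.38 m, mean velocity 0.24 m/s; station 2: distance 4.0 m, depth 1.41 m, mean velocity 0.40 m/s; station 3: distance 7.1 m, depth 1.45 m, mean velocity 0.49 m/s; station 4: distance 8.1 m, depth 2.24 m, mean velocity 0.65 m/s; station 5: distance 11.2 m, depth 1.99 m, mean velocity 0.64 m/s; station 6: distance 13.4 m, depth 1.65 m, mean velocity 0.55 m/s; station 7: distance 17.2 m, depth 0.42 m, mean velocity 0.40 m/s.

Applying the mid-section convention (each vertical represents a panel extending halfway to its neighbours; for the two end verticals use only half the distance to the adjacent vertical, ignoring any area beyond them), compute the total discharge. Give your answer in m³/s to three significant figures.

12.6 m³/s

w_1 = (4.0 − 1.5)/2 = 1.25 m; q_1 = 0.24 × 0.38 × 1.25 = 0.1140 m³/s
w_2 = (7.1 − 1.5)/2 = 2.8 m; q_2 = 0.40 × 1.41 × 2.8 = 1.579 m³/s
w_3 = (8.1 − 4.0)/2 = 2.05 m; q_3 = 0.49 × 1.45 × 2.05 = 1.457 m³/s
w_4 = (11.2 − 7.1)/2 = 2.05 m; q_4 = 0.65 × 2.24 × 2.05 = 2.985 m³/s
w_5 = (13.4 − 8.1)/2 = 2.65 m; q_5 = 0.64 × 1.99 × 2.65 = 3.375 m³/s
w_6 = (17.2 − 11.2)/2 = 3 m; q_6 = 0.55 × 1.65 × 3 = 2.723 m³/s
w_7 = (17.2 − 13.4)/2 = 1.9 m; q_7 = 0.40 × 0.42 × 1.9 = 0.3192 m³/s
Q = Σ qᵢ = 12.55 m³/s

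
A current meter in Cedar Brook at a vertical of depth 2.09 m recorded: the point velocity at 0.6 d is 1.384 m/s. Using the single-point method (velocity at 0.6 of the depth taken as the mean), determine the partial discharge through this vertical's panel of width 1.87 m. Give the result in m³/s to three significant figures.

v̄ = v₀.₆ = 1.384 m/s
q = v̄ × d × w = 1.384 × 2.09 × 1.87 = 5.409 m³/s

5.41 m³/s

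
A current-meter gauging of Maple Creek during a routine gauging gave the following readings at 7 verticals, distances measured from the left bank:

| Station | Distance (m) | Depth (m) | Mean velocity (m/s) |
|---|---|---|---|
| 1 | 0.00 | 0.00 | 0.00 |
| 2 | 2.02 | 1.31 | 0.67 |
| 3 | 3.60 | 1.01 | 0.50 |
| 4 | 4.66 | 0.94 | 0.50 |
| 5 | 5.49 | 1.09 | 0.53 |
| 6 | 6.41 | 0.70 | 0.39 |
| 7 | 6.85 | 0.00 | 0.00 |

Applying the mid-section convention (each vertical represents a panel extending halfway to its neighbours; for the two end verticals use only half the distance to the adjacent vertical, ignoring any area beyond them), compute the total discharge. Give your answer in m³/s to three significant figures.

w_2 = (3.60 − 0.00)/2 = 1.8 m; q_2 = 0.67 × 1.31 × 1.8 = 1.580 m³/s
w_3 = (4.66 − 2.02)/2 = 1.32 m; q_3 = 0.50 × 1.01 × 1.32 = 0.6666 m³/s
w_4 = (5.49 − 3.60)/2 = 0.945 m; q_4 = 0.50 × 0.94 × 0.945 = 0.4442 m³/s
w_5 = (6.41 − 4.66)/2 = 0.875 m; q_5 = 0.53 × 1.09 × 0.875 = 0.5055 m³/s
w_6 = (6.85 − 5.49)/2 = 0.68 m; q_6 = 0.39 × 0.70 × 0.68 = 0.1856 m³/s
Stations 1, 7 contribute zero (depth or velocity is 0).
Q = Σ qᵢ = 3.382 m³/s

3.38 m³/s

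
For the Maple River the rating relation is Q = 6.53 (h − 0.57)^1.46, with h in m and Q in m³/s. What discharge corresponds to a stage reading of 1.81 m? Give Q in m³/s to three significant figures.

Q = 6.53 × (1.81 − 0.57)^1.46 = 6.53 × 1.24^1.46 = 8.939 m³/s

8.94 m³/s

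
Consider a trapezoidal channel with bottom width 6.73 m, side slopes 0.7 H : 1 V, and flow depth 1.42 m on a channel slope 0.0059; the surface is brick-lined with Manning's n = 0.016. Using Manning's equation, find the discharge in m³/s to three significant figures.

55.3 m³/s

A = (b + z·y)·y = (6.73 + 0.7×1.42)×1.42 = 10.97 m²
P = b + 2y√(1+z²) = 6.73 + 2×1.42×√(1+0.7²) = 10.20 m
R = A/P = 10.97/10.20 = 1.076 m
Q = (1/n)·A·R^(2/3)·S^(1/2) = (1/0.016) × 10.97 × 1.076^(2/3) × 0.0059^(1/2) = 55.28 m³/s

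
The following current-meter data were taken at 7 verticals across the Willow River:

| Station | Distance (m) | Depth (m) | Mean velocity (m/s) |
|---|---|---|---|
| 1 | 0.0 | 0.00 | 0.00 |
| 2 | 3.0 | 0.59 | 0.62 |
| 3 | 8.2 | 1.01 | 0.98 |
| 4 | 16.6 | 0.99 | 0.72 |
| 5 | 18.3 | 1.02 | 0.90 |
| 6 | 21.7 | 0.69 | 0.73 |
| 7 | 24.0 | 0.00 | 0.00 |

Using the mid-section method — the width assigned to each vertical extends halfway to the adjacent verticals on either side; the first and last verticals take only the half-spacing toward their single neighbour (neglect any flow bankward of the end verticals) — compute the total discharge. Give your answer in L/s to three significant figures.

w_2 = (8.2 − 0.0)/2 = 4.1 m; q_2 = 0.62 × 0.59 × 4.1 = 1.500 m³/s
w_3 = (16.6 − 3.0)/2 = 6.8 m; q_3 = 0.98 × 1.01 × 6.8 = 6.731 m³/s
w_4 = (18.3 − 8.2)/2 = 5.05 m; q_4 = 0.72 × 0.99 × 5.05 = 3.600 m³/s
w_5 = (21.7 − 16.6)/2 = 2.55 m; q_5 = 0.90 × 1.02 × 2.55 = 2.341 m³/s
w_6 = (24.0 − 18.3)/2 = 2.85 m; q_6 = 0.73 × 0.69 × 2.85 = 1.436 m³/s
Stations 1, 7 contribute zero (depth or velocity is 0).
Q = Σ qᵢ = 15.61 m³/s
= 15.61 × 1000 = 15610 L/s

15600 L/s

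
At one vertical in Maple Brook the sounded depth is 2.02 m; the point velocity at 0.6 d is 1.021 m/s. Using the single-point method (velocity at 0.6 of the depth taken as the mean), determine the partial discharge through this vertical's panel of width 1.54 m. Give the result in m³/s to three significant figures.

v̄ = v₀.₆ = 1.021 m/s
q = v̄ × d × w = 1.021 × 2.02 × 1.54 = 3.176 m³/s

3.18 m³/s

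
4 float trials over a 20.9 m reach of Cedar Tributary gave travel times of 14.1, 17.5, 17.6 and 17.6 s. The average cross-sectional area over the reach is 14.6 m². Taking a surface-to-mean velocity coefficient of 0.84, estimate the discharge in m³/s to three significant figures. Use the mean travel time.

15.3 m³/s

t̄ = (14.1 + 17.5 + 17.6 + 17.6) / 4 = 16.7 s
v_surface = L / t̄ = 20.9 / 16.7 = 1.251 m/s
v_mean = 0.84 × 1.251 = 1.051 m/s
Q = A × v_mean = 14.6 × 1.051 = 15.35 m³/s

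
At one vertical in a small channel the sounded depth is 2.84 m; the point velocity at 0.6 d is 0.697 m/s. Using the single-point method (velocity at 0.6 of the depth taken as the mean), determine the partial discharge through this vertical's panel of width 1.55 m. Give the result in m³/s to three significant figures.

v̄ = v₀.₆ = 0.697 m/s
q = v̄ × d × w = 0.6970 × 2.84 × 1.55 = 3.068 m³/s

3.07 m³/s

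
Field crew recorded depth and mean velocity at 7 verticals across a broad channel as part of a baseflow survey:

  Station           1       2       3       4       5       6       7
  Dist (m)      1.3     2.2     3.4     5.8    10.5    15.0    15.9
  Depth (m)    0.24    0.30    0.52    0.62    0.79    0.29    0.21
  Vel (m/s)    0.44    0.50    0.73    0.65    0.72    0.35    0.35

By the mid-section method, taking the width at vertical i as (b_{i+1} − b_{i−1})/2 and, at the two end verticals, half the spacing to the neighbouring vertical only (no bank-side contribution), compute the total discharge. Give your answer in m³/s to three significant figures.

5.24 m³/s

w_1 = (2.2 − 1.3)/2 = 0.45 m; q_1 = 0.44 × 0.24 × 0.45 = 0.04752 m³/s
w_2 = (3.4 − 1.3)/2 = 1.05 m; q_2 = 0.50 × 0.30 × 1.05 = 0.1575 m³/s
w_3 = (5.8 − 2.2)/2 = 1.8 m; q_3 = 0.73 × 0.52 × 1.8 = 0.6833 m³/s
w_4 = (10.5 − 3.4)/2 = 3.55 m; q_4 = 0.65 × 0.62 × 3.55 = 1.431 m³/s
w_5 = (15.0 − 5.8)/2 = 4.6 m; q_5 = 0.72 × 0.79 × 4.6 = 2.616 m³/s
w_6 = (15.9 − 10.5)/2 = 2.7 m; q_6 = 0.35 × 0.29 × 2.7 = 0.2741 m³/s
w_7 = (15.9 − 15.0)/2 = 0.45 m; q_7 = 0.35 × 0.21 × 0.45 = 0.03308 m³/s
Q = Σ qᵢ = 5.243 m³/s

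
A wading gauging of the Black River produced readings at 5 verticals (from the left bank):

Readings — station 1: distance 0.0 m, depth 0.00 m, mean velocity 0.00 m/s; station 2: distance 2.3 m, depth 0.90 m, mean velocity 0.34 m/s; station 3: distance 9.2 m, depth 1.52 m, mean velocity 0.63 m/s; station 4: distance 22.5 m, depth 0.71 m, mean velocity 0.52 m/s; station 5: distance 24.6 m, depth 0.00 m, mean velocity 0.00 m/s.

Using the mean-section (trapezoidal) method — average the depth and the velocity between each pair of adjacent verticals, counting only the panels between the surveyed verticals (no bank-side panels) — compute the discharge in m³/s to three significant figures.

Panel 1-2: Δb = 2.3 m, d̄ = (0.00+0.90)/2 = 0.45, v̄ = (0.00+0.34)/2 = 0.17 → q = 2.3×0.45×0.17 = 0.1760 m³/s
Panel 2-3: Δb = 6.9 m, d̄ = (0.90+1.52)/2 = 1.21, v̄ = (0.34+0.63)/2 = 0.485 → q = 6.9×1.21×0.485 = 4.049 m³/s
Panel 3-4: Δb = 13.3 m, d̄ = (1.52+0.71)/2 = 1.115, v̄ = (0.63+0.52)/2 = 0.575 → q = 13.3×1.115×0.575 = 8.527 m³/s
Panel 4-5: Δb = 2.1 m, d̄ = (0.71+0.00)/2 = 0.355, v̄ = (0.52+0.00)/2 = 0.26 → q = 2.1×0.355×0.26 = 0.1938 m³/s
Q = Σ q = 12.95 m³/s

12.9 m³/s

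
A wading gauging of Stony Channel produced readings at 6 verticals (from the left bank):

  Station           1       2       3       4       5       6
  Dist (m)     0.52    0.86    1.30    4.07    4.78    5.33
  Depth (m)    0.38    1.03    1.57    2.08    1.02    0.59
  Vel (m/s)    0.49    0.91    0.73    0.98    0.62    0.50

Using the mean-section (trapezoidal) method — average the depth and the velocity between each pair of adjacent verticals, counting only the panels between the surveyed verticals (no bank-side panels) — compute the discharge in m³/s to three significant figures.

6.09 m³/s

Panel 1-2: Δb = 0.34 m, d̄ = (0.38+1.03)/2 = 0.705, v̄ = (0.49+0.91)/2 = 0.7 → q = 0.34×0.705×0.7 = 0.1678 m³/s
Panel 2-3: Δb = 0.44 m, d̄ = (1.03+1.57)/2 = 1.3, v̄ = (0.91+0.73)/2 = 0.82 → q = 0.44×1.3×0.82 = 0.4690 m³/s
Panel 3-4: Δb = 2.77 m, d̄ = (1.57+2.08)/2 = 1.825, v̄ = (0.73+0.98)/2 = 0.855 → q = 2.77×1.825×0.855 = 4.322 m³/s
Panel 4-5: Δb = 0.71 m, d̄ = (2.08+1.02)/2 = 1.55, v̄ = (0.98+0.62)/2 = 0.8 → q = 0.71×1.55×0.8 = 0.8804 m³/s
Panel 5-6: Δb = 0.55 m, d̄ = (1.02+0.59)/2 = 0.805, v̄ = (0.62+0.50)/2 = 0.56 → q = 0.55×0.805×0.56 = 0.2479 m³/s
Q = Σ q = 6.087 m³/s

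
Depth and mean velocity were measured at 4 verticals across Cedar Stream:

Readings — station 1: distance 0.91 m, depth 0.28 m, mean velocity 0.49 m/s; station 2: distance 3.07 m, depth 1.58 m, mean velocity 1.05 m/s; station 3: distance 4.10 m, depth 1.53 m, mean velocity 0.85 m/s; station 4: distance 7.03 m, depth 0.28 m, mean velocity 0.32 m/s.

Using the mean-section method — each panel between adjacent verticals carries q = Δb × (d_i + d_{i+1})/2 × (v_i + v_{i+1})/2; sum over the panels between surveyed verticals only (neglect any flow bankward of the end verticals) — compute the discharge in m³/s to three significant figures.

4.62 m³/s

Panel 1-2: Δb = 2.16 m, d̄ = (0.28+1.58)/2 = 0.93, v̄ = (0.49+1.05)/2 = 0.77 → q = 2.16×0.93×0.77 = 1.547 m³/s
Panel 2-3: Δb = 1.03 m, d̄ = (1.58+1.53)/2 = 1.555, v̄ = (1.05+0.85)/2 = 0.95 → q = 1.03×1.555×0.95 = 1.522 m³/s
Panel 3-4: Δb = 2.93 m, d̄ = (1.53+0.28)/2 = 0.905, v̄ = (0.85+0.32)/2 = 0.585 → q = 2.93×0.905×0.585 = 1.551 m³/s
Q = Σ q = 4.620 m³/s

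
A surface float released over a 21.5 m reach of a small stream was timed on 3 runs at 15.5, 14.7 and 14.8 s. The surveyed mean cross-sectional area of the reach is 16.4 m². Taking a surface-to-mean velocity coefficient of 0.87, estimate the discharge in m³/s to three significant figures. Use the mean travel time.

20.5 m³/s

t̄ = (15.5 + 14.7 + 14.8) / 3 = 15 s
v_surface = L / t̄ = 21.5 / 15 = 1.433 m/s
v_mean = 0.87 × 1.433 = 1.247 m/s
Q = A × v_mean = 16.4 × 1.247 = 20.45 m³/s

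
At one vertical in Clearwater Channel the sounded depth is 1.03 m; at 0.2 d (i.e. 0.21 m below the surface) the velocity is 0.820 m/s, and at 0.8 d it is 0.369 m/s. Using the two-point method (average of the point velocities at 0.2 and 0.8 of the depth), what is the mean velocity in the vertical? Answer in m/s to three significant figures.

0.595 m/s

v̄ = (0.820 + 0.369) / 2 = 0.5945 m/s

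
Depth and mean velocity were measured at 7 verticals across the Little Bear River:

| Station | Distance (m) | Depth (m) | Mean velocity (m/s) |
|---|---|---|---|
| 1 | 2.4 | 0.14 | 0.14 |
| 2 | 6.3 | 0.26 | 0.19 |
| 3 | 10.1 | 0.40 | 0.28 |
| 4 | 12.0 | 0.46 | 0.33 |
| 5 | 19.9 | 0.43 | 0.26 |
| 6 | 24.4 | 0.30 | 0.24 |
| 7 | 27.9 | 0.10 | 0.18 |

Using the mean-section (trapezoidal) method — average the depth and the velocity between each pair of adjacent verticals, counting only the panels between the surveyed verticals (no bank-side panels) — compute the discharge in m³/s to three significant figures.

2.27 m³/s

Panel 1-2: Δb = 3.9 m, d̄ = (0.14+0.26)/2 = 0.2, v̄ = (0.14+0.19)/2 = 0.165 → q = 3.9×0.2×0.165 = 0.1287 m³/s
Panel 2-3: Δb = 3.8 m, d̄ = (0.26+0.40)/2 = 0.33, v̄ = (0.19+0.28)/2 = 0.235 → q = 3.8×0.33×0.235 = 0.2947 m³/s
Panel 3-4: Δb = 1.9 m, d̄ = (0.40+0.46)/2 = 0.43, v̄ = (0.28+0.33)/2 = 0.305 → q = 1.9×0.43×0.305 = 0.2492 m³/s
Panel 4-5: Δb = 7.9 m, d̄ = (0.46+0.43)/2 = 0.445, v̄ = (0.33+0.26)/2 = 0.295 → q = 7.9×0.445×0.295 = 1.037 m³/s
Panel 5-6: Δb = 4.5 m, d̄ = (0.43+0.30)/2 = 0.365, v̄ = (0.26+0.24)/2 = 0.25 → q = 4.5×0.365×0.25 = 0.4106 m³/s
Panel 6-7: Δb = 3.5 m, d̄ = (0.30+0.10)/2 = 0.2, v̄ = (0.24+0.18)/2 = 0.21 → q = 3.5×0.2×0.21 = 0.1470 m³/s
Q = Σ q = 2.267 m³/s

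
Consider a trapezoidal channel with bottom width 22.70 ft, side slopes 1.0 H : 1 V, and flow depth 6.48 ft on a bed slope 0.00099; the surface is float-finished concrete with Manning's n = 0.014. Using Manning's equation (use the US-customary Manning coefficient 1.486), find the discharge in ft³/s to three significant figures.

1750 ft³/s

A = (b + z·y)·y = (22.70 + 1.0×6.48)×6.48 = 189.1 ft²
P = b + 2y√(1+z²) = 22.70 + 2×6.48×√(1+1.0²) = 41.03 ft
R = A/P = 189.1/41.03 = 4.609 ft
Q = (1.486/n)·A·R^(2/3)·S^(1/2) = (1.486/0.014) × 189.1 × 4.609^(2/3) × 0.00099^(1/2) = 1749 ft³/s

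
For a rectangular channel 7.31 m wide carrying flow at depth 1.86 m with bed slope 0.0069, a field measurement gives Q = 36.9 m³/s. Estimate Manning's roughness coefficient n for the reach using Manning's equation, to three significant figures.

A = b·y = 7.31 × 1.86 = 13.60 m²
P = b + 2y = 7.31 + 2×1.86 = 11.03 m
R = A/P = 13.60/11.03 = 1.233 m
n = (1/Q)·A·R^(2/3)·S^(1/2) = (1/36.9) × 13.60 × 1.150 × 0.08307 = 0.03519

0.0352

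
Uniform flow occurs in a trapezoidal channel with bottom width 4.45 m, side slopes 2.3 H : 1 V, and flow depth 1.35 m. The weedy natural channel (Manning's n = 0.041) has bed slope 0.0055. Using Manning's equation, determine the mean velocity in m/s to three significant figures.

A = (b + z·y)·y = (4.45 + 2.3×1.35)×1.35 = 10.20 m²
P = b + 2y√(1+z²) = 4.45 + 2×1.35×√(1+2.3²) = 11.22 m
R = A/P = 10.20/11.22 = 0.9089 m
Q = (1/n)·A·R^(2/3)·S^(1/2) = (1/0.041) × 10.20 × 0.9089^(2/3) × 0.0055^(1/2) = 17.31 m³/s
V = Q/A = 17.31/10.20 = 1.697 m/s

1.70 m/s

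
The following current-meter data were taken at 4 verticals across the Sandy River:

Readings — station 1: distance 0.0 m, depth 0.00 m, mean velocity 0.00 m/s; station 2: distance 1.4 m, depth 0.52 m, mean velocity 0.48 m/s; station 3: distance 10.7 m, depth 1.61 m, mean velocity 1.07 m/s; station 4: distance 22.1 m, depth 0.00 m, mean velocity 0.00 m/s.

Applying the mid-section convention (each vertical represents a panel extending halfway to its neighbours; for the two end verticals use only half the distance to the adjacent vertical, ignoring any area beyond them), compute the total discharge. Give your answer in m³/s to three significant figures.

19.2 m³/s

w_2 = (10.7 − 0.0)/2 = 5.35 m; q_2 = 0.48 × 0.52 × 5.35 = 1.335 m³/s
w_3 = (22.1 − 1.4)/2 = 10.35 m; q_3 = 1.07 × 1.61 × 10.35 = 17.83 m³/s
Stations 1, 4 contribute zero (depth or velocity is 0).
Q = Σ qᵢ = 19.17 m³/s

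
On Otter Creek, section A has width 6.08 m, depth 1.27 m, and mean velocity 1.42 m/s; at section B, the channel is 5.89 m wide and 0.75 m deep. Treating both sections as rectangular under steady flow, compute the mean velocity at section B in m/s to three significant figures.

Q = A₁V₁ = (6.08×1.27) × 1.42 = 10.96 m³/s
A₂ = 5.89 × 0.75 = 4.418 m²
V₂ = Q/A₂ = 10.96/4.418 = 2.482 m/s

2.48 m/s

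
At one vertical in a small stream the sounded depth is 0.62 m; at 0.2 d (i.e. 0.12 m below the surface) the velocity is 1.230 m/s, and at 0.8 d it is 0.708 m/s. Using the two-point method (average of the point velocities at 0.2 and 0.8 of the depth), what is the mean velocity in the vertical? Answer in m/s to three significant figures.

v̄ = (1.230 + 0.708) / 2 = 0.9690 m/s

0.969 m/s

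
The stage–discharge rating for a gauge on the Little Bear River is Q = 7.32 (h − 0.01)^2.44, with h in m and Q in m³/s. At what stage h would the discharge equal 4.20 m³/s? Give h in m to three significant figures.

0.806 m

h − h₀ = (Q/C)^(1/b) = (4.20/7.32)^(1/2.44) = 0.7964 m
h = 0.01 + 0.7964 = 0.8064 m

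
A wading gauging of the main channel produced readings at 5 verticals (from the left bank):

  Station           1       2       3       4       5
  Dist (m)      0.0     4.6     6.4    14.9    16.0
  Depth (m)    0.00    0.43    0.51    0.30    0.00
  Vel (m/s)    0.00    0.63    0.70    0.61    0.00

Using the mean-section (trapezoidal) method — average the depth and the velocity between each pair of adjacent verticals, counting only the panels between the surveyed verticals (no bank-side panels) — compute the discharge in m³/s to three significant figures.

3.18 m³/s

Panel 1-2: Δb = 4.6 m, d̄ = (0.00+0.43)/2 = 0.215, v̄ = (0.00+0.63)/2 = 0.315 → q = 4.6×0.215×0.315 = 0.3115 m³/s
Panel 2-3: Δb = 1.8 m, d̄ = (0.43+0.51)/2 = 0.47, v̄ = (0.63+0.70)/2 = 0.665 → q = 1.8×0.47×0.665 = 0.5626 m³/s
Panel 3-4: Δb = 8.5 m, d̄ = (0.51+0.30)/2 = 0.405, v̄ = (0.70+0.61)/2 = 0.655 → q = 8.5×0.405×0.655 = 2.255 m³/s
Panel 4-5: Δb = 1.1 m, d̄ = (0.30+0.00)/2 = 0.15, v̄ = (0.61+0.00)/2 = 0.305 → q = 1.1×0.15×0.305 = 0.05033 m³/s
Q = Σ q = 3.179 m³/s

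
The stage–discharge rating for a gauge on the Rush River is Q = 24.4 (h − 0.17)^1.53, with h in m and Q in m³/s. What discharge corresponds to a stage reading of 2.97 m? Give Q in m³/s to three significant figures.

118 m³/s

Q = 24.4 × (2.97 − 0.17)^1.53 = 24.4 × 2.8^1.53 = 117.9 m³/s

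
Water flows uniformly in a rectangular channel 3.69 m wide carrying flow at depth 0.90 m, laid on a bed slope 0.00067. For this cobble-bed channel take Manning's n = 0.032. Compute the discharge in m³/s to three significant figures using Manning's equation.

1.92 m³/s

A = b·y = 3.69 × 0.90 = 3.321 m²
P = b + 2y = 3.69 + 2×0.90 = 5.490 m
R = A/P = 3.321/5.490 = 0.6049 m
Q = (1/n)·A·R^(2/3)·S^(1/2) = (1/0.032) × 3.321 × 0.6049^(2/3) × 0.00067^(1/2) = 1.921 m³/s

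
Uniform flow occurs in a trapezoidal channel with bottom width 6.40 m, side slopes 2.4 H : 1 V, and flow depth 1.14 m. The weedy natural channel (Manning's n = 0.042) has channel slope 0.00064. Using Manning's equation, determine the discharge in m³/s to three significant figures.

A = (b + z·y)·y = (6.40 + 2.4×1.14)×1.14 = 10.42 m²
P = b + 2y√(1+z²) = 6.40 + 2×1.14×√(1+2.4²) = 12.33 m
R = A/P = 10.42/12.33 = 0.8448 m
Q = (1/n)·A·R^(2/3)·S^(1/2) = (1/0.042) × 10.42 × 0.8448^(2/3) × 0.00064^(1/2) = 5.606 m³/s

5.61 m³/s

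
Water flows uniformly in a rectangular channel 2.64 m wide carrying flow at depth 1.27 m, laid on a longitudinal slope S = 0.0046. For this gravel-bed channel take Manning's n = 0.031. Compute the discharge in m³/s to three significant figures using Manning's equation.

A = b·y = 2.64 × 1.27 = 3.353 m²
P = b + 2y = 2.64 + 2×1.27 = 5.180 m
R = A/P = 3.353/5.180 = 0.6473 m
Q = (1/n)·A·R^(2/3)·S^(1/2) = (1/0.031) × 3.353 × 0.6473^(2/3) × 0.0046^(1/2) = 5.489 m³/s

5.49 m³/s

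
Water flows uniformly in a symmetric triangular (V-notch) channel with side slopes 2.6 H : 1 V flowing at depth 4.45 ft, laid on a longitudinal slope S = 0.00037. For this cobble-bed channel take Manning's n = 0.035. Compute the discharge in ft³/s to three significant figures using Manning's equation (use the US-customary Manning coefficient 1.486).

A = z·y² = 2.6×4.45² = 51.49 ft²
P = 2y√(1+z²) = 2×4.45×√(1+2.6²) = 24.79 ft
R = A/P = 51.49/24.79 = 2.077 ft
Q = (1.486/n)·A·R^(2/3)·S^(1/2) = (1.486/0.035) × 51.49 × 2.077^(2/3) × 0.00037^(1/2) = 68.44 ft³/s

68.4 ft³/s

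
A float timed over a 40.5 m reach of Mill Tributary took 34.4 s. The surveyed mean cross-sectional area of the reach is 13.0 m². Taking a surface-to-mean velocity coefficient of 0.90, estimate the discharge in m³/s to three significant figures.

13.8 m³/s

v_surface = L / t̄ = 40.5 / 34.4 = 1.177 m/s
v_mean = 0.90 × 1.177 = 1.060 m/s
Q = A × v_mean = 13.0 × 1.060 = 13.77 m³/s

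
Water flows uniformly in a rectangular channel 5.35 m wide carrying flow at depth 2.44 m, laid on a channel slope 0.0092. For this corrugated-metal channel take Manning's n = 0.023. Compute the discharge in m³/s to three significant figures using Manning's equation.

A = b·y = 5.35 × 2.44 = 13.05 m²
P = b + 2y = 5.35 + 2×2.44 = 10.23 m
R = A/P = 13.05/10.23 = 1.276 m
Q = (1/n)·A·R^(2/3)·S^(1/2) = (1/0.023) × 13.05 × 1.276^(2/3) × 0.0092^(1/2) = 64.05 m³/s

64.0 m³/s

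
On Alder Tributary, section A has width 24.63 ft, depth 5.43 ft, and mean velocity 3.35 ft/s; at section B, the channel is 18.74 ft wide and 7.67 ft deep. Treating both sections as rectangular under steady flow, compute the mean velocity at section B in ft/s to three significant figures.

3.12 ft/s

Q = A₁V₁ = (24.63×5.43) × 3.35 = 448.0 ft³/s
A₂ = 18.74 × 7.67 = 143.7 ft²
V₂ = Q/A₂ = 448.0/143.7 = 3.117 ft/s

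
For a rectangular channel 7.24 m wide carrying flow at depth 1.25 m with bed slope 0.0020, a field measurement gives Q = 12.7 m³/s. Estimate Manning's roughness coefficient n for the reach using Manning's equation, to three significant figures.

A = b·y = 7.24 × 1.25 = 9.050 m²
P = b + 2y = 7.24 + 2×1.25 = 9.740 m
R = A/P = 9.050/9.740 = 0.9292 m
n = (1/Q)·A·R^(2/3)·S^(1/2) = (1/12.7) × 9.050 × 0.9522 × 0.04472 = 0.03034

0.0303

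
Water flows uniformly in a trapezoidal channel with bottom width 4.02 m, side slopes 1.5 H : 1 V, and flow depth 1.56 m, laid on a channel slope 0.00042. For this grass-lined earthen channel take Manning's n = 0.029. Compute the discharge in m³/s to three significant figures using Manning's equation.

A = (b + z·y)·y = (4.02 + 1.5×1.56)×1.56 = 9.922 m²
P = b + 2y√(1+z²) = 4.02 + 2×1.56×√(1+1.5²) = 9.645 m
R = A/P = 9.922/9.645 = 1.029 m
Q = (1/n)·A·R^(2/3)·S^(1/2) = (1/0.029) × 9.922 × 1.029^(2/3) × 0.00042^(1/2) = 7.145 m³/s

7.15 m³/s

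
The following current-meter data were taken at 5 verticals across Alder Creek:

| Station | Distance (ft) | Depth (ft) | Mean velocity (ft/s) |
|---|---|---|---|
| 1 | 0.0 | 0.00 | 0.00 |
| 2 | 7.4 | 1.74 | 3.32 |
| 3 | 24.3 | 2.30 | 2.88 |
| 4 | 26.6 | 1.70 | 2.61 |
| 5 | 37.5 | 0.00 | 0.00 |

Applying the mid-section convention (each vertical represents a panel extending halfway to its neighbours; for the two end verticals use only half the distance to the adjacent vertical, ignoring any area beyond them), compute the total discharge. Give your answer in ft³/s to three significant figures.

163 ft³/s

w_2 = (24.3 − 0.0)/2 = 12.15 ft; q_2 = 3.32 × 1.74 × 12.15 = 70.19 ft³/s
w_3 = (26.6 − 7.4)/2 = 9.6 ft; q_3 = 2.88 × 2.30 × 9.6 = 63.59 ft³/s
w_4 = (37.5 − 24.3)/2 = 6.6 ft; q_4 = 2.61 × 1.70 × 6.6 = 29.28 ft³/s
Stations 1, 5 contribute zero (depth or velocity is 0).
Q = Σ qᵢ = 163.1 ft³/s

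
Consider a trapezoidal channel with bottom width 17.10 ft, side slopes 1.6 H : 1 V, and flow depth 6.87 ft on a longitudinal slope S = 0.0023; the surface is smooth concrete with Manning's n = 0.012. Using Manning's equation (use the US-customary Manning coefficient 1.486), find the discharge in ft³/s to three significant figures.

3120 ft³/s

A = (b + z·y)·y = (17.10 + 1.6×6.87)×6.87 = 193.0 ft²
P = b + 2y√(1+z²) = 17.10 + 2×6.87×√(1+1.6²) = 43.02 ft
R = A/P = 193.0/43.02 = 4.486 ft
Q = (1.486/n)·A·R^(2/3)·S^(1/2) = (1.486/0.012) × 193.0 × 4.486^(2/3) × 0.0023^(1/2) = 3117 ft³/s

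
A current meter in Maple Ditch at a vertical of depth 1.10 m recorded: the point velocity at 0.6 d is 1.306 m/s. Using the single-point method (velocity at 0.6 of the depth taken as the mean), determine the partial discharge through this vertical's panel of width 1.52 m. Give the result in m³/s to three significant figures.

v̄ = v₀.₆ = 1.306 m/s
q = v̄ × d × w = 1.306 × 1.10 × 1.52 = 2.184 m³/s

2.18 m³/s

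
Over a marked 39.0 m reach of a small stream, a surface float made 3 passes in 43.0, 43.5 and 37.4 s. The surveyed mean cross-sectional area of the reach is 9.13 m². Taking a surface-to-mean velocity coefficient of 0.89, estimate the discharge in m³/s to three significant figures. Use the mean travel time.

t̄ = (43.0 + 43.5 + 37.4) / 3 = 41.3 s
v_surface = L / t̄ = 39.0 / 41.3 = 0.9443 m/s
v_mean = 0.89 × 0.9443 = 0.8404 m/s
Q = A × v_mean = 9.13 × 0.8404 = 7.673 m³/s

7.67 m³/s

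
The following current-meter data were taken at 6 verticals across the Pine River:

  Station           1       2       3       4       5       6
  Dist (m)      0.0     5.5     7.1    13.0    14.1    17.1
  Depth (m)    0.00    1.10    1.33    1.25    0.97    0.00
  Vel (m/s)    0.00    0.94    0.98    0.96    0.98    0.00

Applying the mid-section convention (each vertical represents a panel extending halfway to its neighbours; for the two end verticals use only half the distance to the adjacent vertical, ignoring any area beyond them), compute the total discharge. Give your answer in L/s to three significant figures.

14700 L/s

w_2 = (7.1 − 0.0)/2 = 3.55 m; q_2 = 0.94 × 1.10 × 3.55 = 3.671 m³/s
w_3 = (13.0 − 5.5)/2 = 3.75 m; q_3 = 0.98 × 1.33 × 3.75 = 4.888 m³/s
w_4 = (14.1 − 7.1)/2 = 3.5 m; q_4 = 0.96 × 1.25 × 3.5 = 4.200 m³/s
w_5 = (17.1 − 13.0)/2 = 2.05 m; q_5 = 0.98 × 0.97 × 2.05 = 1.949 m³/s
Stations 1, 6 contribute zero (depth or velocity is 0).
Q = Σ qᵢ = 14.71 m³/s
= 14.71 × 1000 = 14710 L/s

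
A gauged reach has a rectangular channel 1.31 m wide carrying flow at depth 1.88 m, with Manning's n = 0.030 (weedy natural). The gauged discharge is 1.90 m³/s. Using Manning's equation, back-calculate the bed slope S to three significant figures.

A = b·y = 1.31 × 1.88 = 2.463 m²
P = b + 2y = 1.31 + 2×1.88 = 5.070 m
R = A/P = 2.463/5.070 = 0.4858 m
S = (Q·n / (1·A·R^(2/3)))² = (1.90×0.030 / (1×2.463×0.6179))² = 0.001403

0.00140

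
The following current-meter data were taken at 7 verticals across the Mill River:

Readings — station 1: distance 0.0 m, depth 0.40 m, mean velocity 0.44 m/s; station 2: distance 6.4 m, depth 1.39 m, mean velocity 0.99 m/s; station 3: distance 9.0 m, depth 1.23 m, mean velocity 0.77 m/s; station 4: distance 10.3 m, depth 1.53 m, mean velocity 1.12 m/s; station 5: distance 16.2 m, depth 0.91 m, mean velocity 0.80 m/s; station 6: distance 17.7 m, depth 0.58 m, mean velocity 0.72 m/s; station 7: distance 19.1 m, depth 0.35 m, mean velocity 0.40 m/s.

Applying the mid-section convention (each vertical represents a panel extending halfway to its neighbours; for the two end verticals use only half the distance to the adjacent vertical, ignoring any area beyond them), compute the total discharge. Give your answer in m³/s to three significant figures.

w_1 = (6.4 − 0.0)/2 = 3.2 m; q_1 = 0.44 × 0.40 × 3.2 = 0.5632 m³/s
w_2 = (9.0 − 0.0)/2 = 4.5 m; q_2 = 0.99 × 1.39 × 4.5 = 6.192 m³/s
w_3 = (10.3 − 6.4)/2 = 1.95 m; q_3 = 0.77 × 1.23 × 1.95 = 1.847 m³/s
w_4 = (16.2 − 9.0)/2 = 3.6 m; q_4 = 1.12 × 1.53 × 3.6 = 6.169 m³/s
w_5 = (17.7 − 10.3)/2 = 3.7 m; q_5 = 0.80 × 0.91 × 3.7 = 2.694 m³/s
w_6 = (19.1 − 16.2)/2 = 1.45 m; q_6 = 0.72 × 0.58 × 1.45 = 0.6055 m³/s
w_7 = (19.1 − 17.7)/2 = 0.7 m; q_7 = 0.40 × 0.35 × 0.7 = 0.09800 m³/s
Q = Σ qᵢ = 18.17 m³/s

18.2 m³/s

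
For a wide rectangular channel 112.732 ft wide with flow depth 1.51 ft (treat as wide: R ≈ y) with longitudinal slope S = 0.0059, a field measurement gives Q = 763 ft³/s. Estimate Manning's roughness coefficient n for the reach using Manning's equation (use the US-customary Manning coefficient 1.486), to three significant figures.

A = b·y = 112.732 × 1.51 = 170.2 ft²
Wide channel: R ≈ y = 1.51 ft
n = (1.486/Q)·A·R^(2/3)·S^(1/2) = (1.486/763) × 170.2 × 1.316 × 0.07681 = 0.03352

0.0335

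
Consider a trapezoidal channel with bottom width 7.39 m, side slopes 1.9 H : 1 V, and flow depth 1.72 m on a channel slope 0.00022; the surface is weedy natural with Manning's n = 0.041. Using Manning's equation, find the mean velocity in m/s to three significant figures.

0.418 m/s

A = (b + z·y)·y = (7.39 + 1.9×1.72)×1.72 = 18.33 m²
P = b + 2y√(1+z²) = 7.39 + 2×1.72×√(1+1.9²) = 14.78 m
R = A/P = 18.33/14.78 = 1.241 m
Q = (1/n)·A·R^(2/3)·S^(1/2) = (1/0.041) × 18.33 × 1.241^(2/3) × 0.00022^(1/2) = 7.657 m³/s
V = Q/A = 7.657/18.33 = 0.4177 m/s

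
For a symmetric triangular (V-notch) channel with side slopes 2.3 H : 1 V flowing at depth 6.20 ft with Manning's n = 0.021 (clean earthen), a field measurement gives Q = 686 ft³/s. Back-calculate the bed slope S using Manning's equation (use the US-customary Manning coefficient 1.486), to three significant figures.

0.00299

A = z·y² = 2.3×6.20² = 88.41 ft²
P = 2y√(1+z²) = 2×6.20×√(1+2.3²) = 31.10 ft
R = A/P = 88.41/31.10 = 2.843 ft
S = (Q·n / (1.486·A·R^(2/3)))² = (686×0.021 / (1.486×88.41×2.007))² = 0.002985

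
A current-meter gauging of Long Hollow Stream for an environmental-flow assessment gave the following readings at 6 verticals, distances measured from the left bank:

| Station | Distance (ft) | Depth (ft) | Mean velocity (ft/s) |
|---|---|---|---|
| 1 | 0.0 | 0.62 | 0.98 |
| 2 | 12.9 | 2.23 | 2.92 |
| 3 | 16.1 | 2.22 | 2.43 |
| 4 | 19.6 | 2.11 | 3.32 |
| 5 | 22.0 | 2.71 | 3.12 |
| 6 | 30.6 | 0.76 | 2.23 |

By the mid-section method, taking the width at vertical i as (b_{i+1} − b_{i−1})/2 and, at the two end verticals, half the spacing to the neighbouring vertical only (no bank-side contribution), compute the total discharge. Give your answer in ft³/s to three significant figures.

w_1 = (12.9 − 0.0)/2 = 6.45 ft; q_1 = 0.98 × 0.62 × 6.45 = 3.919 ft³/s
w_2 = (16.1 − 0.0)/2 = 8.05 ft; q_2 = 2.92 × 2.23 × 8.05 = 52.42 ft³/s
w_3 = (19.6 − 12.9)/2 = 3.35 ft; q_3 = 2.43 × 2.22 × 3.35 = 18.07 ft³/s
w_4 = (22.0 − 16.1)/2 = 2.95 ft; q_4 = 3.32 × 2.11 × 2.95 = 20.67 ft³/s
w_5 = (30.6 − 19.6)/2 = 5.5 ft; q_5 = 3.12 × 2.71 × 5.5 = 46.50 ft³/s
w_6 = (30.6 − 22.0)/2 = 4.3 ft; q_6 = 2.23 × 0.76 × 4.3 = 7.288 ft³/s
Q = Σ qᵢ = 148.9 ft³/s

149 ft³/s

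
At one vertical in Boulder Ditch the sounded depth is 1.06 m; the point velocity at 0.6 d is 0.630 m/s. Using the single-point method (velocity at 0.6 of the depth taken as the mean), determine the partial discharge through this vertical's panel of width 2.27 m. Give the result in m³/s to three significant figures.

v̄ = v₀.₆ = 0.630 m/s
q = v̄ × d × w = 0.6300 × 1.06 × 2.27 = 1.516 m³/s

1.52 m³/s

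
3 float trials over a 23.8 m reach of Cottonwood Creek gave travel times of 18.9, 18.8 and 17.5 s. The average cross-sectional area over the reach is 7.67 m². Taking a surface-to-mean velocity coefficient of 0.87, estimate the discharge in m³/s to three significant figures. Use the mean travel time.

t̄ = (18.9 + 18.8 + 17.5) / 3 = 18.4 s
v_surface = L / t̄ = 23.8 / 18.4 = 1.293 m/s
v_mean = 0.87 × 1.293 = 1.125 m/s
Q = A × v_mean = 7.67 × 1.125 = 8.631 m³/s

8.63 m³/s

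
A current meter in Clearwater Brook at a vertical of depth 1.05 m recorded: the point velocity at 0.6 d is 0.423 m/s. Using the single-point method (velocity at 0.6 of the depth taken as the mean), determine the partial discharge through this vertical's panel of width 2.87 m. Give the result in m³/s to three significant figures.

v̄ = v₀.₆ = 0.423 m/s
q = v̄ × d × w = 0.4230 × 1.05 × 2.87 = 1.275 m³/s

1.27 m³/s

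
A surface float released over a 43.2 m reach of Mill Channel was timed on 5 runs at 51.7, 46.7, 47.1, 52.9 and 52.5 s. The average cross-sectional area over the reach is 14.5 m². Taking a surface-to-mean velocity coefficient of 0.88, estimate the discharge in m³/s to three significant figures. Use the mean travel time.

11.0 m³/s

t̄ = (51.7 + 46.7 + 47.1 + 52.9 + 52.5) / 5 = 50.18 s
v_surface = L / t̄ = 43.2 / 50.18 = 0.8609 m/s
v_mean = 0.88 × 0.8609 = 0.7576 m/s
Q = A × v_mean = 14.5 × 0.7576 = 10.99 m³/s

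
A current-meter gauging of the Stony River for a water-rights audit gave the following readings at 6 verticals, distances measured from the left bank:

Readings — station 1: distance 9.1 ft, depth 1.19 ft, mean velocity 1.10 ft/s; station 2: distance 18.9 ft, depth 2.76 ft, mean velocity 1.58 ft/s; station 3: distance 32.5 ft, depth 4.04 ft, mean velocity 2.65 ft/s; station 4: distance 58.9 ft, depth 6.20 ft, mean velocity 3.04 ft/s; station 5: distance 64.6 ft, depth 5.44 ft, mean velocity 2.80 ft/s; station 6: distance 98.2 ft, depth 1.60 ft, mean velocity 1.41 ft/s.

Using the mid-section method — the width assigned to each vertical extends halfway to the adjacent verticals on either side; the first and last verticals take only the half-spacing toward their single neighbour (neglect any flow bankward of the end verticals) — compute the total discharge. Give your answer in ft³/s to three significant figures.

w_1 = (18.9 − 9.1)/2 = 4.9 ft; q_1 = 1.10 × 1.19 × 4.9 = 6.414 ft³/s
w_2 = (32.5 − 9.1)/2 = 11.7 ft; q_2 = 1.58 × 2.76 × 11.7 = 51.02 ft³/s
w_3 = (58.9 − 18.9)/2 = 20 ft; q_3 = 2.65 × 4.04 × 20 = 214.1 ft³/s
w_4 = (64.6 − 32.5)/2 = 16.05 ft; q_4 = 3.04 × 6.20 × 16.05 = 302.5 ft³/s
w_5 = (98.2 − 58.9)/2 = 19.65 ft; q_5 = 2.80 × 5.44 × 19.65 = 299.3 ft³/s
w_6 = (98.2 − 64.6)/2 = 16.8 ft; q_6 = 1.41 × 1.60 × 16.8 = 37.90 ft³/s
Q = Σ qᵢ = 911.3 ft³/s

911 ft³/s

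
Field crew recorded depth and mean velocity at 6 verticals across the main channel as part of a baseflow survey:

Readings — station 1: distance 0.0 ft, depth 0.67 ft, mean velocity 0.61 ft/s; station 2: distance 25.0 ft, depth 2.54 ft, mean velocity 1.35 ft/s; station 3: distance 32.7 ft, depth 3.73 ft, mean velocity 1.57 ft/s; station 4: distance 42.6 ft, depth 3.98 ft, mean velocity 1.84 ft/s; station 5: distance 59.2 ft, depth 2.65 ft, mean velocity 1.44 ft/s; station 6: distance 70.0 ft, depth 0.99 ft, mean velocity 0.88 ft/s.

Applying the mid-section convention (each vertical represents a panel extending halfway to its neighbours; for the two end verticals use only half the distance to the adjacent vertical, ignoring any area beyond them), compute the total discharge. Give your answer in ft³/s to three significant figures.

w_1 = (25.0 − 0.0)/2 = 12.5 ft; q_1 = 0.61 × 0.67 × 12.5 = 5.109 ft³/s
w_2 = (32.7 − 0.0)/2 = 16.35 ft; q_2 = 1.35 × 2.54 × 16.35 = 56.06 ft³/s
w_3 = (42.6 − 25.0)/2 = 8.8 ft; q_3 = 1.57 × 3.73 × 8.8 = 51.53 ft³/s
w_4 = (59.2 − 32.7)/2 = 13.25 ft; q_4 = 1.84 × 3.98 × 13.25 = 97.03 ft³/s
w_5 = (70.0 − 42.6)/2 = 13.7 ft; q_5 = 1.44 × 2.65 × 13.7 = 52.28 ft³/s
w_6 = (70.0 − 59.2)/2 = 5.4 ft; q_6 = 0.88 × 0.99 × 5.4 = 4.704 ft³/s
Q = Σ qᵢ = 266.7 ft³/s

267 ft³/s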